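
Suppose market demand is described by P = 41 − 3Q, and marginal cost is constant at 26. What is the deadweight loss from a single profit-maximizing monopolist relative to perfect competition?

DWL = 9.375

Competitive firms price at marginal cost: P = 26, giving Q = 5.
Monopoly sets MR = MC: 41 − 6Q = 26 ⇒ Q = 2.5, P = 41 − 3·2.5 = 33.5.
DWL is the triangle between Q = 2.5 and Q = 5: ½·(5 − 2.5)·(33.5 − 26) = 9.375.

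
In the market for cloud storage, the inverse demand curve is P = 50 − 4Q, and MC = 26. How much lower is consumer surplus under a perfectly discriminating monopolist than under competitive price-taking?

Perfect competition: P = MC = 26, so 50 − 4Q = 26 and Q = 6.
CS = ½·(50 − 26)·6 = 72.
With perfect price discrimination, output is the efficient level Q = 6 (where demand meets MC), but every buyer pays their willingness to pay: CS = 0 and PS = total surplus.
CS = 0.
Change in consumer surplus: 0 − 72 = −72.

Consumer surplus falls by 72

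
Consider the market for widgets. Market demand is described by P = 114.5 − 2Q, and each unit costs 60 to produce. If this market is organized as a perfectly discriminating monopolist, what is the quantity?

Q = 27.25

Under first-degree price discrimination the firm charges each unit its demand price and produces up to where P = MC, i.e. Q = 27.25. Consumer surplus is zero; producer surplus equals total surplus.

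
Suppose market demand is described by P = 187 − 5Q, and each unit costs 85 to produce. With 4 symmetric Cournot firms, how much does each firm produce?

With 4 symmetric Cournot firms, each firm's FOC gives 187 − 25q = 85, so q = 4.08, Q = 4·4.08 = 16.32, and P = 105.4.

q_i = 4.08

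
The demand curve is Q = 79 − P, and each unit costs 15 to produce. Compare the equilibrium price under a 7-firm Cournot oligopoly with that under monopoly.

Cournot: P = 23; Monopoly: P = 47

Inverting demand: P = 79 − Q.
With 7 symmetric Cournot firms, each firm's FOC gives 79 − 8q = 15, so q = 8, Q = 7·8 = 56, and P = 23.
A monopolist chooses Q where MR = MC. MR = 79 − 2Q; setting this equal to 15 gives Q = 32 and P = 47.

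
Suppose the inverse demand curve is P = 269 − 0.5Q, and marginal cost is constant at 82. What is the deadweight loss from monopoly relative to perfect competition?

Under competition P = MC = 82, so Q = (269 − 82)/0.5 = 374.
The monopolist equates marginal revenue to marginal cost: 269 − Q = 82, so Q = 187. From demand, P = 175.5.
DWL is the triangle between Q = 187 and Q = 374: ½·(374 − 187)·(175.5 − 82) = 8742.25.

DWL = 8742.25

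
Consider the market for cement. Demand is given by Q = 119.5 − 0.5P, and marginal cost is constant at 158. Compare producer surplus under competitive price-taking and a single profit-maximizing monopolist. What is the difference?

Inverting demand: P = 239 − 2Q.
Competitive firms price at marginal cost: P = 158, giving Q = 40.5.
PS = (158 − 158)·40.5 = 0.
The monopolist equates marginal revenue to marginal cost: 239 − 4Q = 158, so Q = 20.25. From demand, P = 198.5.
PS = (198.5 − 158)·20.25 = 820.125.
Change in producer surplus: 820.125 − 0 = 820.125.

PS rises by 820.125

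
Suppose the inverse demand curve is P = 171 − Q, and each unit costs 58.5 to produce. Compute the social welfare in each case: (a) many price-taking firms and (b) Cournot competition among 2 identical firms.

Perfect competition: P = MC = 58.5, so 171 − Q = 58.5 and Q = 112.5.
CS = ½·(171 − 58.5)·112.5 = 6328.125; PS = (58.5 − 58.5)·112.5 = 0; TS = 6328.125.
With 2 symmetric Cournot firms, each firm's FOC gives 171 − 3q = 58.5, so q = 37.5, Q = 2·37.5 = 75, and P = 96.
CS = ½·(171 − 96)·75 = 2812.5; PS = (96 − 58.5)·75 = 2812.5; TS = 5625.

Competition: TS = 6328.125; Cournot: TS = 5625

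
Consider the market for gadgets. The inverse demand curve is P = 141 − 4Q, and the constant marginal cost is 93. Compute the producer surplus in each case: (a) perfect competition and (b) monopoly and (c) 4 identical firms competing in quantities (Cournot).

Competition: PS = 0; Monopoly: PS = 144; Cournot: PS = 92.16

Competitive firms price at marginal cost: P = 93, giving Q = 12.
PS = (93 − 93)·12 = 0.
Monopoly sets MR = MC: 141 − 8Q = 93 ⇒ Q = 6, P = 141 − 4·6 = 117.
PS = (117 − 93)·6 = 144.
Cournot with 4 identical firms: the symmetric best-response condition is 141 − 20q = 93. Each firm produces q = 2.4, total output Q = 9.6, price P = 102.6.
PS = (102.6 − 93)·9.6 = 92.16.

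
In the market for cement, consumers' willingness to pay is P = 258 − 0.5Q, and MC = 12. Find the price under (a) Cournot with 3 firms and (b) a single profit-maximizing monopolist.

Cournot: P = 73.5; Monopoly: P = 135

In a 3-firm Cournot equilibrium, symmetry and the first-order condition give q = (258 − 12)/(2) = 123. So Q = 369 and P = 73.5.
A monopolist chooses Q where MR = MC. MR = 258 − Q; setting this equal to 12 gives Q = 246 and P = 135.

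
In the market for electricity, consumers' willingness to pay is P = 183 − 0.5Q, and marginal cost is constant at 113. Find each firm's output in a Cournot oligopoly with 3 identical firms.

With 3 symmetric Cournot firms, each firm's FOC gives 183 − 2q = 113, so q = 35, Q = 3·35 = 105, and P = 130.5.

q_i = 35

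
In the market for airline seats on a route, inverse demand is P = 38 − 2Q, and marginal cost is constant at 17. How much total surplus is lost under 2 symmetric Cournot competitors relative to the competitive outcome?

Under competition P = MC = 17, so Q = (38 − 17)/2 = 10.5.
Cournot with 2 identical firms: the symmetric best-response condition is 38 − 6q = 17. Each firm produces q = 3.5, total output Q = 7, price P = 24.
DWL is the triangle between Q = 7 and Q = 10.5: ½·(10.5 − 7)·(24 − 17) = 12.25.

DWL = 12.25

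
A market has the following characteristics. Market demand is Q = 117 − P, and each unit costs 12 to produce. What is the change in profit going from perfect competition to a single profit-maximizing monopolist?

Inverting demand: P = 117 − Q.
Perfect competition: P = MC = 12, so 117 − Q = 12 and Q = 105.
Profit = (12 − 12)·105 = 0.
The monopolist equates marginal revenue to marginal cost: 117 − 2Q = 12, so Q = 52.5. From demand, P = 64.5.
Profit = (64.5 − 12)·52.5 = 2756.25.
Change in profit: 2756.25 − 0 = 2756.25.

π rises by 2756.25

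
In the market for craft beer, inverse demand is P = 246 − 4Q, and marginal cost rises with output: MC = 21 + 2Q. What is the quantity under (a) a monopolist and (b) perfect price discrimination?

A monopolist chooses Q where MR = MC. MR = 246 − 8Q; setting this equal to 21 + 2Q gives Q = 22.5 and P = 156.
A perfectly discriminating monopolist sells every unit with P(Q) ≥ MC(Q), so output equals the competitive quantity Q = 37.5. Each buyer pays their reservation price, so CS = 0 and the firm captures all surplus.

Monopoly: Q = 22.5; Perfect PD: Q = 37.5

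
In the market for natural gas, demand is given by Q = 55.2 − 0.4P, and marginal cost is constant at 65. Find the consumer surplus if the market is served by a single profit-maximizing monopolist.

Inverting demand: P = 138 − 2.5Q.
A monopolist chooses Q where MR = MC. MR = 138 − 5Q; setting this equal to 65 gives Q = 14.6 and P = 101.5.
CS = ½·(138 − 101.5)·14.6 = 266.45.

CS = 266.45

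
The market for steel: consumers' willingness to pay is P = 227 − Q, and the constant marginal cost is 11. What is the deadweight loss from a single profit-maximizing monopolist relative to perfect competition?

Under competition P = MC = 11, so Q = (227 − 11)/1 = 216.
A monopolist chooses Q where MR = MC. MR = 227 − 2Q; setting this equal to 11 gives Q = 108 and P = 119.
DWL is the triangle between Q = 108 and Q = 216: ½·(216 − 108)·(119 − 11) = 5832.

DWL = 5832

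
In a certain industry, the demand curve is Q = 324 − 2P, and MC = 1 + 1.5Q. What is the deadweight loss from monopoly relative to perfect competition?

Inverting demand: P = 162 − 0.5Q.
Under competition P = MC: 162 − 0.5Q = 1 + 1.5Q ⇒ Q = 80.5, P = 121.75.
The monopolist equates marginal revenue to marginal cost: 162 − Q = 1 + 1.5Q, so Q = 64.4. From demand, P = 129.8.
CS = ½·(162 − 121.75)·80.5 = 25921/16; PS = (121.75·80.5 − 1·80.5 − ½·1.5·80.5²) = 77763/16; TS = 6480.25.
CS = ½·(162 − 129.8)·64.4 = 1036.84; PS = (129.8·64.4 − 1·64.4 − ½·1.5·64.4²) = 5184.2; TS = 6221.04.
DWL = 6480.25 − 6221.04 = 259.21.

DWL = 259.21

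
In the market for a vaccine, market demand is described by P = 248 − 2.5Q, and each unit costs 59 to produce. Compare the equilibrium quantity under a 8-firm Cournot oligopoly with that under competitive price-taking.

With 8 symmetric Cournot firms, each firm's FOC gives 248 − 22.5q = 59, so q = 8.4, Q = 8·8.4 = 67.2, and P = 80.
Under competition P = MC = 59, so Q = (248 − 59)/2.5 = 75.6.

Cournot: Q = 67.2; Competition: Q = 75.6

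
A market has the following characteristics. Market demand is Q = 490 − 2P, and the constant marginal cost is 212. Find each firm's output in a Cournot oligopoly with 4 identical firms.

q_i = 13.2

Inverting demand: P = 245 − 0.5Q.
Cournot with 4 identical firms: the symmetric best-response condition is 245 − 2.5q = 212. Each firm produces q = 13.2, total output Q = 52.8, price P = 218.6.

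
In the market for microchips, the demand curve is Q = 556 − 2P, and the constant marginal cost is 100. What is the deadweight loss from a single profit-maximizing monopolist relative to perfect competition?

Inverting demand: P = 278 − 0.5Q.
Competitive firms price at marginal cost: P = 100, giving Q = 356.
A monopolist chooses Q where MR = MC. MR = 278 − Q; setting this equal to 100 gives Q = 178 and P = 189.
DWL is the triangle between Q = 178 and Q = 356: ½·(356 − 178)·(189 − 100) = 7921.

DWL = 7921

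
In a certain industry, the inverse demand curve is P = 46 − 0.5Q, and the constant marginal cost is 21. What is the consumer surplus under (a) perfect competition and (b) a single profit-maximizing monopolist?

Competitive firms price at marginal cost: P = 21, giving Q = 50.
CS = ½·(46 − 21)·50 = 625.
Monopoly sets MR = MC: 46 − Q = 21 ⇒ Q = 25, P = 46 − 0.5·25 = 33.5.
CS = ½·(46 − 33.5)·25 = 156.25.

Competition: CS = 625; Monopoly: CS = 156.25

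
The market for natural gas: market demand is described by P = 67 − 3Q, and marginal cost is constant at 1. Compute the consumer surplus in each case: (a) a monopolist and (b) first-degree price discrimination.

A monopolist chooses Q where MR = MC. MR = 67 − 6Q; setting this equal to 1 gives Q = 11 and P = 34.
CS = ½·(67 − 34)·11 = 181.5.
A perfectly discriminating monopolist sells every unit with P(Q) ≥ MC(Q), so output equals the competitive quantity Q = 22. Each buyer pays their reservation price, so CS = 0 and the firm captures all surplus.
CS = 0.

Monopoly: CS = 181.5; Perfect PD: CS = 0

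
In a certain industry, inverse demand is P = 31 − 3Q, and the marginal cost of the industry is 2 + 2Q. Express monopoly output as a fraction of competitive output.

Q_m/Q_c = 0.625

The monopolist equates marginal revenue to marginal cost: 31 − 6Q = 2 + 2Q, so Q = 3.625. From demand, P = 20.125.
Competitive equilibrium sets price equal to marginal cost: 31 − 3Q = 2 + 2Q, so Q = 5.8 and P = 13.6.
Ratio Q_m/Q_c = 3.625/5.8 = 0.625.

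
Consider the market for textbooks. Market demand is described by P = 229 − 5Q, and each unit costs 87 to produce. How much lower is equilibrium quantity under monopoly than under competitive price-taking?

Equilibrium quantity falls by 14.2

Competitive firms price at marginal cost: P = 87, giving Q = 28.4.
The monopolist equates marginal revenue to marginal cost: 229 − 10Q = 87, so Q = 14.2. From demand, P = 158.
Change in equilibrium quantity: 14.2 − 28.4 = −14.2.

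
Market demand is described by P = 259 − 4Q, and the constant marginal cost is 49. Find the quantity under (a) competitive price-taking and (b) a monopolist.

Perfect competition: P = MC = 49, so 259 − 4Q = 49 and Q = 52.5.
The monopolist equates marginal revenue to marginal cost: 259 − 8Q = 49, so Q = 26.25. From demand, P = 154.

Competition: Q = 52.5; Monopoly: Q = 26.25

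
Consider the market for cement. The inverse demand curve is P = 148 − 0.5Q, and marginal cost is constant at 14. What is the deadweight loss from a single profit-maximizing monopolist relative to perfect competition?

DWL = 4489

Under competition P = MC = 14, so Q = (148 − 14)/0.5 = 268.
The monopolist equates marginal revenue to marginal cost: 148 − Q = 14, so Q = 134. From demand, P = 81.
DWL is the triangle between Q = 134 and Q = 268: ½·(268 − 134)·(81 − 14) = 4489.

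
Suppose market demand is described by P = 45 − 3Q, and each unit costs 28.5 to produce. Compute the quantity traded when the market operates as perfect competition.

Q = 5.5

Under competition P = MC = 28.5, so Q = (45 − 28.5)/3 = 5.5.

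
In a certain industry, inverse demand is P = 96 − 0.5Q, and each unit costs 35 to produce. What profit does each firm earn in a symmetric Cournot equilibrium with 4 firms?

π_i = 297.68

Cournot with 4 identical firms: the symmetric best-response condition is 96 − 2.5q = 35. Each firm produces q = 24.4, total output Q = 97.6, price P = 47.2.
Each firm's profit = (47.2 − 35)·24.4 = 297.68.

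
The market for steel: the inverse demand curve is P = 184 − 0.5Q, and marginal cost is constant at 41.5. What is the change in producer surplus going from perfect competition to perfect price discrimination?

PS rises by 20306.25

Competitive firms price at marginal cost: P = 41.5, giving Q = 285.
PS = (41.5 − 41.5)·285 = 0.
A perfectly discriminating monopolist sells every unit with P(Q) ≥ MC(Q), so output equals the competitive quantity Q = 285. Each buyer pays their reservation price, so CS = 0 and the firm captures all surplus.
PS = ½·(184 − 41.5)·285 = 20306.25.
Change in producer surplus: 20306.25 − 0 = 20306.25.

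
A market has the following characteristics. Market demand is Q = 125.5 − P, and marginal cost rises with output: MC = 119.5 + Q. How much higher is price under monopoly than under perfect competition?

Inverting demand: P = 125.5 − Q.
Under competition P = MC: 125.5 − Q = 119.5 + Q ⇒ Q = 3, P = 122.5.
Monopoly sets MR = MC: 125.5 − 2Q = 119.5 + Q ⇒ Q = 2, P = 125.5 − 2 = 123.5.
Change in price: 123.5 − 122.5 = 1.

P rises by 1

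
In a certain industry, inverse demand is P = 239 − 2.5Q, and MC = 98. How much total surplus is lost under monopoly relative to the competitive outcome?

DWL = 994.05

Competitive firms price at marginal cost: P = 98, giving Q = 56.4.
Monopoly sets MR = MC: 239 − 5Q = 98 ⇒ Q = 28.2, P = 239 − 2.5·28.2 = 168.5.
DWL is the triangle between Q = 28.2 and Q = 56.4: ½·(56.4 − 28.2)·(168.5 − 98) = 994.05.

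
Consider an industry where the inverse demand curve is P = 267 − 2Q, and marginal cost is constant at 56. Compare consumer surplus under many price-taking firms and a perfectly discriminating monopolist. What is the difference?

Competitive firms price at marginal cost: P = 56, giving Q = 105.5.
CS = ½·(267 − 56)·105.5 = 11130.25.
With perfect price discrimination, output is the efficient level Q = 105.5 (where demand meets MC), but every buyer pays their willingness to pay: CS = 0 and PS = total surplus.
CS = 0.
Change in consumer surplus: 0 − 11130.25 = −11130.25.

Consumer surplus falls by 11130.25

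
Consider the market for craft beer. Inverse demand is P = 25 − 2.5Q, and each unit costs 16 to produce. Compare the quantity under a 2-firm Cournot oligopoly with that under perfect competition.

Cournot: Q = 2.4; Competition: Q = 3.6

In a 2-firm Cournot equilibrium, symmetry and the first-order condition give q = (25 − 16)/(7.5) = 1.2. So Q = 2.4 and P = 19.
Competitive firms price at marginal cost: P = 16, giving Q = 3.6.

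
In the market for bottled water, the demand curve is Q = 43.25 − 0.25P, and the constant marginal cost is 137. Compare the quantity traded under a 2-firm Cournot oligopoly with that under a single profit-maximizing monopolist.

Cournot: Q = 6; Monopoly: Q = 4.5

Inverting demand: P = 173 − 4Q.
In a 2-firm Cournot equilibrium, symmetry and the first-order condition give q = (173 − 137)/(12) = 3. So Q = 6 and P = 149.
The monopolist equates marginal revenue to marginal cost: 173 − 8Q = 137, so Q = 4.5. From demand, P = 155.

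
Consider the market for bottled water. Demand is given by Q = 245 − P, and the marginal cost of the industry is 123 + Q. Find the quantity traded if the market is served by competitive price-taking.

Inverting demand: P = 245 − Q.
Competitive equilibrium sets price equal to marginal cost: 245 − Q = 123 + Q, so Q = 61 and P = 184.

Q = 61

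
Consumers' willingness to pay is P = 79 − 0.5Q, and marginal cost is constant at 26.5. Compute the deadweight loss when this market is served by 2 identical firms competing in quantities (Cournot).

DWL = 306.25

Under competition P = MC = 26.5, so Q = (79 − 26.5)/0.5 = 105.
With 2 symmetric Cournot firms, each firm's FOC gives 79 − 1.5q = 26.5, so q = 35, Q = 2·35 = 70, and P = 44.
DWL is the triangle between Q = 70 and Q = 105: ½·(105 − 70)·(44 − 26.5) = 306.25.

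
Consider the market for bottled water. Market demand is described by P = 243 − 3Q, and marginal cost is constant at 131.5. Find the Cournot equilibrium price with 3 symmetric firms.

P = 159.375

Cournot with 3 identical firms: the symmetric best-response condition is 243 − 12q = 131.5. Each firm produces q = 223/24, total output Q = 27.875, price P = 159.375.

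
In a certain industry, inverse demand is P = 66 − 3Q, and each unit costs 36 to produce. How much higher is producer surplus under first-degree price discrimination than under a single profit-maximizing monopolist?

The monopolist equates marginal revenue to marginal cost: 66 − 6Q = 36, so Q = 5. From demand, P = 51.
PS = (51 − 36)·5 = 75.
A perfectly discriminating monopolist sells every unit with P(Q) ≥ MC(Q), so output equals the competitive quantity Q = 10. Each buyer pays their reservation price, so CS = 0 and the firm captures all surplus.
PS = ½·(66 − 36)·10 = 150.
Change in producer surplus: 150 − 75 = 75.

Producer surplus rises by 75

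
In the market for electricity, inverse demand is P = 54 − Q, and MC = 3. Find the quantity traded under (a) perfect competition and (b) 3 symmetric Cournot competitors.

Under competition P = MC = 3, so Q = (54 − 3)/1 = 51.
Cournot with 3 identical firms: the symmetric best-response condition is 54 − 4q = 3. Each firm produces q = 12.75, total output Q = 38.25, price P = 15.75.

Competition: Q = 51; Cournot: Q = 38.25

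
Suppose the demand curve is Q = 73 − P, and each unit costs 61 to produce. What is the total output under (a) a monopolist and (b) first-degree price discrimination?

Monopoly: Q = 6; Perfect PD: Q = 12

Inverting demand: P = 73 − Q.
A monopolist chooses Q where MR = MC. MR = 73 − 2Q; setting this equal to 61 gives Q = 6 and P = 67.
With perfect price discrimination, output is the efficient level Q = 12 (where demand meets MC), but every buyer pays their willingness to pay: CS = 0 and PS = total surplus.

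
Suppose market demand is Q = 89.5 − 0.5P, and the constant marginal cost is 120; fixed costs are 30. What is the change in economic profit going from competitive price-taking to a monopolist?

π rises by 435.125

Inverting demand: P = 179 − 2Q.
Under competition P = MC = 120, so Q = (179 − 120)/2 = 29.5.
Profit = (120 − 120)·29.5 − 30 = −30.
Monopoly sets MR = MC: 179 − 4Q = 120 ⇒ Q = 14.75, P = 179 − 2·14.75 = 149.5.
Profit = (149.5 − 120)·14.75 − 30 = 405.125.
Change in economic profit: 405.125 − −30 = 435.125.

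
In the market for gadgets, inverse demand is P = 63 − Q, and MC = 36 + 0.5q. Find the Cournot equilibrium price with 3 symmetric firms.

With 3 symmetric Cournot firms, each firm's FOC gives 63 − 4q = 36 + 0.5q, so q = 6, Q = 3·6 = 18, and P = 45.

P = 45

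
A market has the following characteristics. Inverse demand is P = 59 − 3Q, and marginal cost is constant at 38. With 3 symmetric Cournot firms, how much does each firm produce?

Cournot with 3 identical firms: the symmetric best-response condition is 59 − 12q = 38. Each firm produces q = 1.75, total output Q = 5.25, price P = 43.25.

q_i = 1.75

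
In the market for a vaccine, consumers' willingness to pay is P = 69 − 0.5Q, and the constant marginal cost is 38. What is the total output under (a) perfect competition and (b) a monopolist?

Competitive firms price at marginal cost: P = 38, giving Q = 62.
A monopolist chooses Q where MR = MC. MR = 69 − Q; setting this equal to 38 gives Q = 31 and P = 53.5.

Competition: Q = 62; Monopoly: Q = 31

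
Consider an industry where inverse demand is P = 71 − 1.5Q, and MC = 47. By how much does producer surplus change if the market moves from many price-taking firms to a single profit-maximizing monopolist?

Perfect competition: P = MC = 47, so 71 − 1.5Q = 47 and Q = 16.
PS = (47 − 47)·16 = 0.
Monopoly sets MR = MC: 71 − 3Q = 47 ⇒ Q = 8, P = 71 − 1.5·8 = 59.
PS = (59 − 47)·8 = 96.
Change in producer surplus: 96 − 0 = 96.

Producer surplus rises by 96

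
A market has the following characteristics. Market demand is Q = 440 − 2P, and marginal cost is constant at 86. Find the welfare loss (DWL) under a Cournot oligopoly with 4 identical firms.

DWL = 718.24

Inverting demand: P = 220 − 0.5Q.
Under competition P = MC = 86, so Q = (220 − 86)/0.5 = 268.
Cournot with 4 identical firms: the symmetric best-response condition is 220 − 2.5q = 86. Each firm produces q = 53.6, total output Q = 214.4, price P = 112.8.
DWL is the triangle between Q = 214.4 and Q = 268: ½·(268 − 214.4)·(112.8 − 86) = 718.24.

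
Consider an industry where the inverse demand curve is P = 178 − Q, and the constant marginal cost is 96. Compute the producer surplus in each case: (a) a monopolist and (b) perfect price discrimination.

Monopoly: PS = 1681; Perfect PD: PS = 3362

The monopolist equates marginal revenue to marginal cost: 178 − 2Q = 96, so Q = 41. From demand, P = 137.
PS = (137 − 96)·41 = 1681.
Under first-degree price discrimination the firm charges each unit its demand price and produces up to where P = MC, i.e. Q = 82. Consumer surplus is zero; producer surplus equals total surplus.
PS = ½·(178 − 96)·82 = 3362.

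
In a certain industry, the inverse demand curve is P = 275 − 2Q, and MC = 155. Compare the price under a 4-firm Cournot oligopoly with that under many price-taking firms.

Cournot: P = 179; Competition: P = 155

Cournot with 4 identical firms: the symmetric best-response condition is 275 − 10q = 155. Each firm produces q = 12, total output Q = 48, price P = 179.
Competitive firms price at marginal cost: P = 155, giving Q = 60.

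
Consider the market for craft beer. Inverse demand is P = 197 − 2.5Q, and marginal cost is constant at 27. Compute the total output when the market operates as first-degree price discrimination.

Under first-degree price discrimination the firm charges each unit its demand price and produces up to where P = MC, i.e. Q = 68. Consumer surplus is zero; producer surplus equals total surplus.

Q = 68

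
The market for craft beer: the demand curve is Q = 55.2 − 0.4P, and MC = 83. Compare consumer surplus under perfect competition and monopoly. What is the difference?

Inverting demand: P = 138 − 2.5Q.
Under competition P = MC = 83, so Q = (138 − 83)/2.5 = 22.
CS = ½·(138 − 83)·22 = 605.
A monopolist chooses Q where MR = MC. MR = 138 − 5Q; setting this equal to 83 gives Q = 11 and P = 110.5.
CS = ½·(138 − 110.5)·11 = 151.25.
Change in consumer surplus: 151.25 − 605 = −453.75.

Consumer surplus falls by 453.75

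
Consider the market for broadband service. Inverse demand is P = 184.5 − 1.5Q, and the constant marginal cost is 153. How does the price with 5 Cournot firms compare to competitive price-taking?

With 5 symmetric Cournot firms, each firm's FOC gives 184.5 − 9q = 153, so q = 3.5, Q = 5·3.5 = 17.5, and P = 158.25.
Perfect competition: P = MC = 153, so 184.5 − 1.5Q = 153 and Q = 21.

Cournot: P = 158.25; Competition: P = 153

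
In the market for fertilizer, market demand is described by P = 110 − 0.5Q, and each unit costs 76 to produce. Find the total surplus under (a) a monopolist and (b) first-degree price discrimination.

Monopoly: TS = 867; Perfect PD: TS = 1156

Monopoly sets MR = MC: 110 − Q = 76 ⇒ Q = 34, P = 110 − 0.5·34 = 93.
CS = ½·(110 − 93)·34 = 289; PS = (93 − 76)·34 = 578; TS = 867.
Under first-degree price discrimination the firm charges each unit its demand price and produces up to where P = MC, i.e. Q = 68. Consumer surplus is zero; producer surplus equals total surplus.
TS = 1156 (equal to competitive TS).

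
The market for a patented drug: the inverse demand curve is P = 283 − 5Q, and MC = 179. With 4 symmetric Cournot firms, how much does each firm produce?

With 4 symmetric Cournot firms, each firm's FOC gives 283 − 25q = 179, so q = 4.16, Q = 4·4.16 = 16.64, and P = 199.8.

q_i = 4.16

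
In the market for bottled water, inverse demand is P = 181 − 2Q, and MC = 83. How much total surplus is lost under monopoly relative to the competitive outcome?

Under competition P = MC = 83, so Q = (181 − 83)/2 = 49.
Monopoly sets MR = MC: 181 − 4Q = 83 ⇒ Q = 24.5, P = 181 − 2·24.5 = 132.
DWL is the triangle between Q = 24.5 and Q = 49: ½·(49 − 24.5)·(132 − 83) = 600.25.

DWL = 600.25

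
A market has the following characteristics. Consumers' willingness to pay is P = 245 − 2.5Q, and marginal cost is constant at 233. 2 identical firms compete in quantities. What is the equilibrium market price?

With 2 symmetric Cournot firms, each firm's FOC gives 245 − 7.5q = 233, so q = 1.6, Q = 2·1.6 = 3.2, and P = 237.

P = 237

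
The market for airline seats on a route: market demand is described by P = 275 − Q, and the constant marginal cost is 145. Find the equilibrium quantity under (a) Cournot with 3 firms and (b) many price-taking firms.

Cournot: Q = 97.5; Competition: Q = 130

In a 3-firm Cournot equilibrium, symmetry and the first-order condition give q = (275 − 145)/(4) = 32.5. So Q = 97.5 and P = 177.5.
Perfect competition: P = MC = 145, so 275 − Q = 145 and Q = 130.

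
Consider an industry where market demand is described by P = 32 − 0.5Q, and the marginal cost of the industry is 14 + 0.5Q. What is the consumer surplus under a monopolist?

CS = 36

The monopolist equates marginal revenue to marginal cost: 32 − Q = 14 + 0.5Q, so Q = 12. From demand, P = 26.
CS = ½·(32 − 26)·12 = 36.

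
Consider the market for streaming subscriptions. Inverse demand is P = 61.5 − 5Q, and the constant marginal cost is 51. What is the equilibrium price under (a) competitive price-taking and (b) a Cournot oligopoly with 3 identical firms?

Competition: P = 51; Cournot: P = 53.625

Perfect competition: P = MC = 51, so 61.5 − 5Q = 51 and Q = 2.1.
With 3 symmetric Cournot firms, each firm's FOC gives 61.5 − 20q = 51, so q = 0.525, Q = 3·0.525 = 1.575, and P = 53.625.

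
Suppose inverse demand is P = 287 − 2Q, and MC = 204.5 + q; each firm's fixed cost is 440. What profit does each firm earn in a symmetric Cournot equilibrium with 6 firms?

π_i = −364.375

With 6 symmetric Cournot firms, each firm's FOC gives 287 − 14q = 204.5 + q, so q = 5.5, Q = 6·5.5 = 33, and P = 221.
Each firm's profit = 221·5.5 − (204.5·5.5 + ½·1·5.5²) − 440 = −364.375.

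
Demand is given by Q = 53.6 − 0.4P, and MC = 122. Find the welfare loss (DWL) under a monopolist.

DWL = 7.2

Inverting demand: P = 134 − 2.5Q.
Competitive firms price at marginal cost: P = 122, giving Q = 4.8.
A monopolist chooses Q where MR = MC. MR = 134 − 5Q; setting this equal to 122 gives Q = 2.4 and P = 128.
DWL is the triangle between Q = 2.4 and Q = 4.8: ½·(4.8 − 2.4)·(128 − 122) = 7.2.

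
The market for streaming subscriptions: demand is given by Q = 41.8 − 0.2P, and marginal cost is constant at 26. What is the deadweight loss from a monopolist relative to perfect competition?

DWL = 837.225

Inverting demand: P = 209 − 5Q.
Perfect competition: P = MC = 26, so 209 − 5Q = 26 and Q = 36.6.
Monopoly sets MR = MC: 209 − 10Q = 26 ⇒ Q = 18.3, P = 209 − 5·18.3 = 117.5.
DWL is the triangle between Q = 18.3 and Q = 36.6: ½·(36.6 − 18.3)·(117.5 − 26) = 837.225.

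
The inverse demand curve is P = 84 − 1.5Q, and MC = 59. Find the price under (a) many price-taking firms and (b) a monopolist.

Competitive firms price at marginal cost: P = 59, giving Q = 50/3.
A monopolist chooses Q where MR = MC. MR = 84 − 3Q; setting this equal to 59 gives Q = 25/3 and P = 71.5.

Competition: P = 59; Monopoly: P = 71.5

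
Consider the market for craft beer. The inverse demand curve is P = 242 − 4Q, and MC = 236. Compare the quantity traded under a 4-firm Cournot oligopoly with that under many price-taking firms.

In a 4-firm Cournot equilibrium, symmetry and the first-order condition give q = (242 − 236)/(20) = 0.3. So Q = 1.2 and P = 237.2.
Under competition P = MC = 236, so Q = (242 − 236)/4 = 1.5.

Cournot: Q = 1.2; Competition: Q = 1.5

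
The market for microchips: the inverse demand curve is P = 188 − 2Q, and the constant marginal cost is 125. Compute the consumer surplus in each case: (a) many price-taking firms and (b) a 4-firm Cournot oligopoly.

Under competition P = MC = 125, so Q = (188 − 125)/2 = 31.5.
CS = ½·(188 − 125)·31.5 = 992.25.
In a 4-firm Cournot equilibrium, symmetry and the first-order condition give q = (188 − 125)/(10) = 6.3. So Q = 25.2 and P = 137.6.
CS = ½·(188 − 137.6)·25.2 = 635.04.

Competition: CS = 992.25; Cournot: CS = 635.04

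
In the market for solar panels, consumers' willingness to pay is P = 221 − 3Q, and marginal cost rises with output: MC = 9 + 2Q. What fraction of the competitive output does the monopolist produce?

Q_m/Q_c = 0.625

The monopolist equates marginal revenue to marginal cost: 221 − 6Q = 9 + 2Q, so Q = 26.5. From demand, P = 141.5.
Under competition P = MC: 221 − 3Q = 9 + 2Q ⇒ Q = 42.4, P = 93.8.
Ratio Q_m/Q_c = 26.5/42.4 = 0.625.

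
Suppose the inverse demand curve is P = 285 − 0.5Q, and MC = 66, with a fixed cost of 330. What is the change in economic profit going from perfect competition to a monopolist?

Under competition P = MC = 66, so Q = (285 − 66)/0.5 = 438.
Profit = (66 − 66)·438 − 330 = −330.
Monopoly sets MR = MC: 285 − Q = 66 ⇒ Q = 219, P = 285 − 0.5·219 = 175.5.
Profit = (175.5 − 66)·219 − 330 = 23650.5.
Change in economic profit: 23650.5 − −330 = 23980.5.

Economic profit rises by 23980.5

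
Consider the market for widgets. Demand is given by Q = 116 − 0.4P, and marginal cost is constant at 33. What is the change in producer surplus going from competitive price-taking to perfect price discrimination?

PS rises by 13209.8

Inverting demand: P = 290 − 2.5Q.
Competitive firms price at marginal cost: P = 33, giving Q = 102.8.
PS = (33 − 33)·102.8 = 0.
Under first-degree price discrimination the firm charges each unit its demand price and produces up to where P = MC, i.e. Q = 102.8. Consumer surplus is zero; producer surplus equals total surplus.
PS = ½·(290 − 33)·102.8 = 13209.8.
Change in producer surplus: 13209.8 − 0 = 13209.8.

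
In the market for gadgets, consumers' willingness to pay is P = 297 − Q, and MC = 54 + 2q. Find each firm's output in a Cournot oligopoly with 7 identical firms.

In a 7-firm Cournot equilibrium, symmetry and the first-order condition give q = (297 − 54)/(10) = 24.3. So Q = 170.1 and P = 126.9.

q_i = 24.3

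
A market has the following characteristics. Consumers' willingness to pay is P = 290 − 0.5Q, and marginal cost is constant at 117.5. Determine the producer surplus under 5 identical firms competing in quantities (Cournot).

PS = 8265.625

In a 5-firm Cournot equilibrium, symmetry and the first-order condition give q = (290 − 117.5)/(3) = 57.5. So Q = 287.5 and P = 146.25.
PS = (146.25 − 117.5)·287.5 = 8265.625.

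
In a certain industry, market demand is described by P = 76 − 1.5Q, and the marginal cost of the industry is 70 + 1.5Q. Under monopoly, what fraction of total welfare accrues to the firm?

Monopoly sets MR = MC: 76 − 3Q = 70 + 1.5Q ⇒ Q = 4/3, P = 76 − 1.5·4/3 = 74.
CS = ½·(76 − 74)·4/3 = 4/3.
PS = P·Q − VC(Q) = 74·4/3 − (70·4/3 + ½·1.5·(4/3)²) = 4.
Share captured = PS/TS = 4/(16/3) = 0.75.

PS/TS = 0.75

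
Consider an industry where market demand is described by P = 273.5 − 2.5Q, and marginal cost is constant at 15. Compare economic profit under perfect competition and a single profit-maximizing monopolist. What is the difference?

Economic profit rises by 6682.225

Perfect competition: P = MC = 15, so 273.5 − 2.5Q = 15 and Q = 103.4.
Profit = (15 − 15)·103.4 = 0.
The monopolist equates marginal revenue to marginal cost: 273.5 − 5Q = 15, so Q = 51.7. From demand, P = 144.25.
Profit = (144.25 − 15)·51.7 = 6682.225.
Change in economic profit: 6682.225 − 0 = 6682.225.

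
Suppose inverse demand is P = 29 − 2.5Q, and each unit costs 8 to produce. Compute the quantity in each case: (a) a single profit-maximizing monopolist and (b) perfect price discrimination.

A monopolist chooses Q where MR = MC. MR = 29 − 5Q; setting this equal to 8 gives Q = 4.2 and P = 18.5.
Under first-degree price discrimination the firm charges each unit its demand price and produces up to where P = MC, i.e. Q = 8.4. Consumer surplus is zero; producer surplus equals total surplus.

Monopoly: Q = 4.2; Perfect PD: Q = 8.4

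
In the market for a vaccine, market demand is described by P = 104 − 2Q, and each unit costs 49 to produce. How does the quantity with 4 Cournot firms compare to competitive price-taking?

Cournot: Q = 22; Competition: Q = 27.5

Cournot with 4 identical firms: the symmetric best-response condition is 104 − 10q = 49. Each firm produces q = 5.5, total output Q = 22, price P = 60.
Perfect competition: P = MC = 49, so 104 − 2Q = 49 and Q = 27.5.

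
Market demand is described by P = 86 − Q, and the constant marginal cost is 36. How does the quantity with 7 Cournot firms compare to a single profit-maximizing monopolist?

In a 7-firm Cournot equilibrium, symmetry and the first-order condition give q = (86 − 36)/(8) = 6.25. So Q = 43.75 and P = 42.25.
The monopolist equates marginal revenue to marginal cost: 86 − 2Q = 36, so Q = 25. From demand, P = 61.

Cournot: Q = 43.75; Monopoly: Q = 25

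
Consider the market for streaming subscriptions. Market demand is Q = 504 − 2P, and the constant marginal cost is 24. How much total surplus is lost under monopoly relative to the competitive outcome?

Inverting demand: P = 252 − 0.5Q.
Perfect competition: P = MC = 24, so 252 − 0.5Q = 24 and Q = 456.
Monopoly sets MR = MC: 252 − Q = 24 ⇒ Q = 228, P = 252 − 0.5·228 = 138.
DWL is the triangle between Q = 228 and Q = 456: ½·(456 − 228)·(138 − 24) = 12996.

DWL = 12996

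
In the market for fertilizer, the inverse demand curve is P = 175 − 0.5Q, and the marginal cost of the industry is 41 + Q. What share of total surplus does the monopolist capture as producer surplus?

PS/TS = 0.8

The monopolist equates marginal revenue to marginal cost: 175 − Q = 41 + Q, so Q = 67. From demand, P = 141.5.
CS = ½·(175 − 141.5)·67 = 1122.25.
PS = P·Q − VC(Q) = 141.5·67 − (41·67 + ½·1·67²) = 4489.
Share captured = PS/TS = 4489/5611.25 = 0.8.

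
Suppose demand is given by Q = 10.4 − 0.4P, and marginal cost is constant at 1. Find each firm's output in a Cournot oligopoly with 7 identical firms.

Inverting demand: P = 26 − 2.5Q.
With 7 symmetric Cournot firms, each firm's FOC gives 26 − 20q = 1, so q = 1.25, Q = 7·1.25 = 8.75, and P = 4.125.

q_i = 1.25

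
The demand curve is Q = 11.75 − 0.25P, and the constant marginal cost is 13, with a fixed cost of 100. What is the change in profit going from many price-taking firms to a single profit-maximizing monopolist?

π rises by 72.25

Inverting demand: P = 47 − 4Q.
Under competition P = MC = 13, so Q = (47 − 13)/4 = 8.5.
Profit = (13 − 13)·8.5 − 100 = −100.
A monopolist chooses Q where MR = MC. MR = 47 − 8Q; setting this equal to 13 gives Q = 4.25 and P = 30.
Profit = (30 − 13)·4.25 − 100 = −27.75.
Change in profit: −27.75 − −100 = 72.25.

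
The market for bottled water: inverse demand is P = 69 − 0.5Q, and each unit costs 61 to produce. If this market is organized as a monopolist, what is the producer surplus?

The monopolist equates marginal revenue to marginal cost: 69 − Q = 61, so Q = 8. From demand, P = 65.
PS = (65 − 61)·8 = 32.

PS = 32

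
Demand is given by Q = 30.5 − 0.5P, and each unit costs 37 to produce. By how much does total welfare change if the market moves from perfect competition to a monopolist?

Inverting demand: P = 61 − 2Q.
Under competition P = MC = 37, so Q = (61 − 37)/2 = 12.
CS = ½·(61 − 37)·12 = 144; PS = (37 − 37)·12 = 0; TS = 144.
A monopolist chooses Q where MR = MC. MR = 61 − 4Q; setting this equal to 37 gives Q = 6 and P = 49.
CS = ½·(61 − 49)·6 = 36; PS = (49 − 37)·6 = 72; TS = 108.
Change in total welfare: 108 − 144 = −36.

Total welfare falls by 36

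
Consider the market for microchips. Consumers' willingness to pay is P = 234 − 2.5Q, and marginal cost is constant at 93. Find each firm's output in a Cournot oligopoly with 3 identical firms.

q_i = 14.1

In a 3-firm Cournot equilibrium, symmetry and the first-order condition give q = (234 − 93)/(10) = 14.1. So Q = 42.3 and P = 128.25.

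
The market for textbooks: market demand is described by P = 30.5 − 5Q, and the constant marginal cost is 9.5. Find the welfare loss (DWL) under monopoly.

DWL = 11.025

Perfect competition: P = MC = 9.5, so 30.5 − 5Q = 9.5 and Q = 4.2.
Monopoly sets MR = MC: 30.5 − 10Q = 9.5 ⇒ Q = 2.1, P = 30.5 − 5·2.1 = 20.
DWL is the triangle between Q = 2.1 and Q = 4.2: ½·(4.2 − 2.1)·(20 − 9.5) = 11.025.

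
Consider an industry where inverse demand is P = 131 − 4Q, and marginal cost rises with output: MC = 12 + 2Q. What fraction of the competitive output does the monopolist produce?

The monopolist equates marginal revenue to marginal cost: 131 − 8Q = 12 + 2Q, so Q = 11.9. From demand, P = 83.4.
Competitive equilibrium sets price equal to marginal cost: 131 − 4Q = 12 + 2Q, so Q = 119/6 and P = 155/3.
Ratio Q_m/Q_c = 11.9/(119/6) = 0.6.

Q_m/Q_c = 0.6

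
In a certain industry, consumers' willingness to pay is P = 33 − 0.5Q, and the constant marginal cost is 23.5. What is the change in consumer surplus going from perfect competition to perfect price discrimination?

CS falls by 90.25

Competitive firms price at marginal cost: P = 23.5, giving Q = 19.
CS = ½·(33 − 23.5)·19 = 90.25.
A perfectly discriminating monopolist sells every unit with P(Q) ≥ MC(Q), so output equals the competitive quantity Q = 19. Each buyer pays their reservation price, so CS = 0 and the firm captures all surplus.
CS = 0.
Change in consumer surplus: 0 − 90.25 = −90.25.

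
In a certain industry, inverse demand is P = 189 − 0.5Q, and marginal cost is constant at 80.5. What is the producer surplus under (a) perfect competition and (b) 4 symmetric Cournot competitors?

Competition: PS = 0; Cournot: PS = 3767.12

Competitive firms price at marginal cost: P = 80.5, giving Q = 217.
PS = (80.5 − 80.5)·217 = 0.
With 4 symmetric Cournot firms, each firm's FOC gives 189 − 2.5q = 80.5, so q = 43.4, Q = 4·43.4 = 173.6, and P = 102.2.
PS = (102.2 − 80.5)·173.6 = 3767.12.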